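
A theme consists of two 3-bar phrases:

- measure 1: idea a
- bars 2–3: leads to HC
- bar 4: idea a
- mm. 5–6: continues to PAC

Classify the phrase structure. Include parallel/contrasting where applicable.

Phrase 1 ends with a half cadence (weaker) and phrase 2 with a perfect authentic cadence (stronger): antecedent + consequent = a period.
The two phrases open with the same material (a / a), so the period is parallel.

parallel period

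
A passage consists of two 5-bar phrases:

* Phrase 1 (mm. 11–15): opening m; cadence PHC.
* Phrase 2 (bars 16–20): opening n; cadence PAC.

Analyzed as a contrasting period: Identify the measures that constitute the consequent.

measures 16–20

The antecedent is the phrase ending with the weaker cadence (Phrygian half cadence, phrase 1) and the consequent the one ending more conclusively (perfect authentic cadence, phrase 2); the consequent is mm. 16–20.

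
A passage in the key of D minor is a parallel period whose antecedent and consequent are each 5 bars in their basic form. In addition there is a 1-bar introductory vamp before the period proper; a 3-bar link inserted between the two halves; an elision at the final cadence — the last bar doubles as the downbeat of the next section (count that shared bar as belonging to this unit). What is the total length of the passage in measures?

14 measures

Basic parallel period: 5 + 5 = 10 bars.
10 (basic form) + 1 (introduction) + 3 (link) = 14.
The elision shares a bar with the next section but does not change this unit's count.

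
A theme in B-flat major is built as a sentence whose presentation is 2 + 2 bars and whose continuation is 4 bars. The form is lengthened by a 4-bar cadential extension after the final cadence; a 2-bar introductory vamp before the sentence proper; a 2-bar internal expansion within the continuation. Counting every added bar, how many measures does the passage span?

16 measures

Basic sentence: 2 + 2 + 4 = 8 bars.
8 (basic form) + 4 (cadential extension) + 2 (introduction) + 2 (internal expansion) = 16.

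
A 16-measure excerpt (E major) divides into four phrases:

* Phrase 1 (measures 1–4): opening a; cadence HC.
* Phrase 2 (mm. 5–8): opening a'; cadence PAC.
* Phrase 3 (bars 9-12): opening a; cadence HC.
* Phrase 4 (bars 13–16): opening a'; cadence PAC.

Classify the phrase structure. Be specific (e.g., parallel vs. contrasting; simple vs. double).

repeated period

The cadence pattern HC–PAC–HC–PAC is weak–strong twice, and phrases 3–4 restate phrases 1–2: a period heard twice, not a double period (which would end weakly at phrase 2).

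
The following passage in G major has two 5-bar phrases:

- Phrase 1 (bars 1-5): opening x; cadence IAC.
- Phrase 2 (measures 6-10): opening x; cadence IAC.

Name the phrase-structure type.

repeated phrase

Both phrases have the same opening (x) and the same cadence (imperfect authentic cadence): the second is a restatement, not a consequent, so this is a repeated phrase rather than a period.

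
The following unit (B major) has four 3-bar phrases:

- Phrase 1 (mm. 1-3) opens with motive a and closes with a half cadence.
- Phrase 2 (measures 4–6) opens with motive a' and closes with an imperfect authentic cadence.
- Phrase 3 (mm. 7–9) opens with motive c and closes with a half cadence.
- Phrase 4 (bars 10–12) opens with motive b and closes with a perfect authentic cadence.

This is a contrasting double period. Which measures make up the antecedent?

In a double period the first pair of phrases (ending imperfect authentic cadence) is the large antecedent and the second pair (ending perfect authentic cadence) is the large consequent; the antecedent is measures 1–6.

measures 1–6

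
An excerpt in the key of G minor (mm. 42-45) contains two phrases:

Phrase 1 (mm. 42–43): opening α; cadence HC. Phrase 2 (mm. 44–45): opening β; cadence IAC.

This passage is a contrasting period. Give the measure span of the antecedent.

measures 42–43

The antecedent is the phrase ending with the weaker cadence (half cadence, phrase 1) and the consequent the one ending more conclusively (imperfect authentic cadence, phrase 2); the antecedent is mm. 42-43.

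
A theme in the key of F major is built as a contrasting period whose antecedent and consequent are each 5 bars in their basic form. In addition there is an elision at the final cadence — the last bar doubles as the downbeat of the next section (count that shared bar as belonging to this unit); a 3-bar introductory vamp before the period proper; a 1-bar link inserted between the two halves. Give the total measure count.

Basic contrasting period: 5 + 5 = 10 bars.
10 (basic form) + 3 (introduction) + 1 (link) = 14.
The elision shares a bar with the next section but does not change this unit's count.

14 measures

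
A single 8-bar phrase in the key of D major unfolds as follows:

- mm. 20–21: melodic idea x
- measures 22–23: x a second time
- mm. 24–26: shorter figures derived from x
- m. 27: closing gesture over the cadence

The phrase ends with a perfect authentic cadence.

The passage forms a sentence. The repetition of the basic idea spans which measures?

The presentation of a sentence is the basic idea (measures 20-21) plus its repetition (measures 22–23); the repetition of the basic idea is therefore bars 22–23.

measures 22–23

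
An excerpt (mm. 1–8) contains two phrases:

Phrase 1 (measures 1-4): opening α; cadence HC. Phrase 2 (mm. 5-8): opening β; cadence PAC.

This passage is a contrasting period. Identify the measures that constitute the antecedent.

measures 1–4

The antecedent is the phrase ending with the weaker cadence (half cadence, phrase 1) and the consequent the one ending more conclusively (perfect authentic cadence, phrase 2); the antecedent is mm. 1–4.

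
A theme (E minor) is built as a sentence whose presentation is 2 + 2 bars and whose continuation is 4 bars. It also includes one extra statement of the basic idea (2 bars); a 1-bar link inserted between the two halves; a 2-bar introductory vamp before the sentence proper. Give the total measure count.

Basic sentence: 2 + 2 + 4 = 8 bars.
8 (basic form) + 2 (extra statement) + 1 (link) + 2 (introduction) = 13.

13 measures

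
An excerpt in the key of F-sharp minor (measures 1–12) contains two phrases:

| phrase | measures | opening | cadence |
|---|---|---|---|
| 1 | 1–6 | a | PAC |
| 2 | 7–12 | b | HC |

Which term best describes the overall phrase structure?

The second phrase closes with a half cadence, which is not stronger than the first phrase's perfect authentic cadence; without a weak→strong cadential pair there is no antecedent–consequent relationship, so this is a phrase group rather than a period.

phrase group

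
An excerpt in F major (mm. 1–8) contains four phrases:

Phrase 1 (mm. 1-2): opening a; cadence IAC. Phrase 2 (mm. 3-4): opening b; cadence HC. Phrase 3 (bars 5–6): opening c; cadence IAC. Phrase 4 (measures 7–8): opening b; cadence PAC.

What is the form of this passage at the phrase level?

Four phrases in two halves: the first half (bars 1-4) ends with a half cadence, the second (mm. 5–8) with a perfect authentic cadence — a large antecedent–consequent pair, i.e. a double period.
Phrase 3 begins with different material from phrase 1, making it contrasting.

contrasting double period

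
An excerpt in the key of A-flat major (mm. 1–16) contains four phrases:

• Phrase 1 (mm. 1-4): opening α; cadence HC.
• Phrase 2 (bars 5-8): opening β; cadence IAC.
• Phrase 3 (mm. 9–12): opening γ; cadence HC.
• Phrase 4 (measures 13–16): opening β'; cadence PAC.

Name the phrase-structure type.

contrasting double period

Four phrases in two halves: the first half (bars 1-8) ends with an imperfect authentic cadence, the second (bars 9–16) with a perfect authentic cadence — a large antecedent–consequent pair, i.e. a double period.
Phrase 3 begins with different material from phrase 1, making it contrasting.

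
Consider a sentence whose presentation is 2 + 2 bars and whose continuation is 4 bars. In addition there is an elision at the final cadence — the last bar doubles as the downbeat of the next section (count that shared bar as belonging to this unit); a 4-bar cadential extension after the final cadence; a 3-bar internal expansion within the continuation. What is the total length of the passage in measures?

Basic sentence: 2 + 2 + 4 = 8 bars.
8 (basic form) + 4 (cadential extension) + 3 (internal expansion) = 15.
The elision shares a bar with the next section but does not change this unit's count.

15 measures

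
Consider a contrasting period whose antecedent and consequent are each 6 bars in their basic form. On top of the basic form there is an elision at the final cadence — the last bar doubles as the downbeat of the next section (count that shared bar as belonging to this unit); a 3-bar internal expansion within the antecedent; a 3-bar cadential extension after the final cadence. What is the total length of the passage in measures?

18 measures

Basic contrasting period: 6 + 6 = 12 bars.
12 (basic form) + 3 (internal expansion) + 3 (cadential extension) = 18.
The elision shares a bar with the next section but does not change this unit's count.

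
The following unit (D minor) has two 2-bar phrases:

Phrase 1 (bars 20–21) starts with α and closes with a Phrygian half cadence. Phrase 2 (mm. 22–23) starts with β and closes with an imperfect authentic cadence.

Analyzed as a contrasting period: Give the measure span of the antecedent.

measures 20–21

The antecedent is the phrase ending with the weaker cadence (Phrygian half cadence, phrase 1) and the consequent the one ending more conclusively (imperfect authentic cadence, phrase 2); the antecedent is mm. 20-21.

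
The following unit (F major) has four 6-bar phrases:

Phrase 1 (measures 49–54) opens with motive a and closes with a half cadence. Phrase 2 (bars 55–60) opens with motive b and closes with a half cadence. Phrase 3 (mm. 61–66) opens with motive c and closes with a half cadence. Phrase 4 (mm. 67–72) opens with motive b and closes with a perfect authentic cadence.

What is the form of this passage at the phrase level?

Four phrases in two halves: the first half (mm. 49–60) ends with a half cadence, the second (bars 61–72) with a perfect authentic cadence — a large antecedent–consequent pair, i.e. a double period.
Phrase 3 begins with different material from phrase 1, making it contrasting.

contrasting double period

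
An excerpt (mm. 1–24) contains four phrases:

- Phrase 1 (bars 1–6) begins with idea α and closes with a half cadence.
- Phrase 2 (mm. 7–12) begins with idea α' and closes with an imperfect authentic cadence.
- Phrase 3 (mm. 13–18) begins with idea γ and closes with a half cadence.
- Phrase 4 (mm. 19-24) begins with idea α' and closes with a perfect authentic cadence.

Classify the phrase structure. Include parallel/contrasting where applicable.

Four phrases in two halves: the first half (mm. 1–12) ends with an imperfect authentic cadence, the second (mm. 13–24) with a perfect authentic cadence — a large antecedent–consequent pair, i.e. a double period.
Phrase 3 begins with different material from phrase 1, making it contrasting.

contrasting double period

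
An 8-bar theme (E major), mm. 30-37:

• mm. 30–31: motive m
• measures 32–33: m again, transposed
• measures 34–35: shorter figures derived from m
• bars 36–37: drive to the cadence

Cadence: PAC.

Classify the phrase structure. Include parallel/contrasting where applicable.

Basic idea (measures 30-31) + its repetition (bars 32–33) form the presentation; fragmentation and cadence (bars 34–37) form the continuation — the 8-bar whole is a sentence.

sentence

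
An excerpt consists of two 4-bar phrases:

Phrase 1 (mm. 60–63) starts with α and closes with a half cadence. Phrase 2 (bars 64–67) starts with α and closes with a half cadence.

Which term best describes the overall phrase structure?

repeated phrase

Both phrases have the same opening (α) and the same cadence (half cadence): the second is a restatement, not a consequent, so this is a repeated phrase rather than a period.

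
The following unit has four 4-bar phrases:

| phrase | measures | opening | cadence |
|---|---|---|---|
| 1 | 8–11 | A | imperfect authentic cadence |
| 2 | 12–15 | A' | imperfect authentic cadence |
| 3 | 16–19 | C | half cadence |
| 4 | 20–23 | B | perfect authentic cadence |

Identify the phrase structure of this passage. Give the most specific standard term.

Four phrases in two halves: the first half (mm. 8–15) ends with an imperfect authentic cadence, the second (mm. 16–23) with a perfect authentic cadence — a large antecedent–consequent pair, i.e. a double period.
Phrase 3 begins with different material from phrase 1, making it contrasting.

contrasting double period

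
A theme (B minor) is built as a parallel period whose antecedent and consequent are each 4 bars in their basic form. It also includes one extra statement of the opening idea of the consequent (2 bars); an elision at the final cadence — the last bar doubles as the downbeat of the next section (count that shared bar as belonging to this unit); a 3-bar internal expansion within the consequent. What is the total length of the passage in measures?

Basic parallel period: 4 + 4 = 8 bars.
8 (basic form) + 2 (extra statement) + 3 (internal expansion) = 13.
The elision shares a bar with the next section but does not change this unit's count.

13 measures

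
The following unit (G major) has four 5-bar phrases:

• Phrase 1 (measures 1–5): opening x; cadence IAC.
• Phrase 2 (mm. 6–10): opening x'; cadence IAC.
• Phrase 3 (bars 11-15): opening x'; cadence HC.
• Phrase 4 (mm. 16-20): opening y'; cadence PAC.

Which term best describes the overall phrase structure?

Four phrases in two halves: the first half (mm. 1–10) ends with an imperfect authentic cadence, the second (mm. 11-20) with a perfect authentic cadence — a large antecedent–consequent pair, i.e. a double period.
Phrase 3 begins with the same material as phrase 1, making it parallel.

parallel double period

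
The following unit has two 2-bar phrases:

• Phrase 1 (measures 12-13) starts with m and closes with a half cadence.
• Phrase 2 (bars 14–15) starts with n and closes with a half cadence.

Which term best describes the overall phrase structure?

phrase group

The second phrase closes with a half cadence, which is not stronger than the first phrase's half cadence; without a weak→strong cadential pair there is no antecedent–consequent relationship, so this is a phrase group rather than a period.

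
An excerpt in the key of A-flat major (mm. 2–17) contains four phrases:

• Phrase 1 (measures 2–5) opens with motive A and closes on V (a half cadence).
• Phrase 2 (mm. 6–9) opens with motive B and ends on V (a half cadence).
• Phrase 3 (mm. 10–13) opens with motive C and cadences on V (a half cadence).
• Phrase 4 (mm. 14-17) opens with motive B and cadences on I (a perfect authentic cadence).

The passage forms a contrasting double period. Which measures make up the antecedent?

In a double period the first pair of phrases (ending half cadence) is the large antecedent and the second pair (ending perfect authentic cadence) is the large consequent; the antecedent is measures 2–9.

measures 2–9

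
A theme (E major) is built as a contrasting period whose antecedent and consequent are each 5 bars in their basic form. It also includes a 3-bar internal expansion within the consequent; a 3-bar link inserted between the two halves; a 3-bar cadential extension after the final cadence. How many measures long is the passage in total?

19 measures

Basic contrasting period: 5 + 5 = 10 bars.
10 (basic form) + 3 (internal expansion) + 3 (link) + 3 (cadential extension) = 19.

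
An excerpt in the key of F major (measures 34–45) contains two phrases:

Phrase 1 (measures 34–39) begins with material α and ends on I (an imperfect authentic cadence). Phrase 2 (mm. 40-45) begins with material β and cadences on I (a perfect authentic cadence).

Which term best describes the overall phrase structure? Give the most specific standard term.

Phrase 1 ends with an imperfect authentic cadence (weaker) and phrase 2 with a perfect authentic cadence (stronger): antecedent + consequent = a period.
The two phrases open with different material (α / β), so the period is contrasting.

contrasting period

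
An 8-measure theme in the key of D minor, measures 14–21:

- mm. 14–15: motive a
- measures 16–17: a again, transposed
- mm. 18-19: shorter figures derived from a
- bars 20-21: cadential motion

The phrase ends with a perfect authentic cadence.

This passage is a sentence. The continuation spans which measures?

measures 18–21

After the presentation (bars 14-17), the continuation covers the fragmentation through the cadence: measures 18–21.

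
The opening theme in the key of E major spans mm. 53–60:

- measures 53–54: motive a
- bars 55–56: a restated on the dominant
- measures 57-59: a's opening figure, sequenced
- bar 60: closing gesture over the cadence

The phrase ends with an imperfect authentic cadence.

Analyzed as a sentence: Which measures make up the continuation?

After the presentation (mm. 53–56), the continuation covers the fragmentation through the cadence: mm. 57–60.

measures 57–60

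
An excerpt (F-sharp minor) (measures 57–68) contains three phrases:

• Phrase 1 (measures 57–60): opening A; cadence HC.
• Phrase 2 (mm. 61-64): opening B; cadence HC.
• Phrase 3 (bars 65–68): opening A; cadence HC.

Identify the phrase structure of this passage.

The final phrase closes with a half cadence, which is not stronger than the preceding half cadence; the 3 phrases lack an overall antecedent–consequent design and so form a phrase group.

phrase group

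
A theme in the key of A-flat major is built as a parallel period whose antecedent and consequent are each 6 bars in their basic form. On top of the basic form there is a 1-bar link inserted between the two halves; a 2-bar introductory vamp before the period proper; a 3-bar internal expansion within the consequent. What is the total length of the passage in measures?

Basic parallel period: 6 + 6 = 12 bars.
12 (basic form) + 1 (link) + 2 (introduction) + 3 (internal expansion) = 18.

18 measures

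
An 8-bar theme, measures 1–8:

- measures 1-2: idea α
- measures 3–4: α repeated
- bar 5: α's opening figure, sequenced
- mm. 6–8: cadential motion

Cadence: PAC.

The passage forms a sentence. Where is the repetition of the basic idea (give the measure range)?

measures 3–4

The presentation of a sentence is the basic idea (mm. 1–2) plus its repetition (mm. 3–4); the repetition of the basic idea is therefore bars 3–4.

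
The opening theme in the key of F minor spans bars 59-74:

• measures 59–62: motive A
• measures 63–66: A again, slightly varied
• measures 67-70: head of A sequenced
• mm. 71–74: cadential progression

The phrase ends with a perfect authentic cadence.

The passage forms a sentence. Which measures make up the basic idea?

measures 59–62

The presentation of a sentence is the basic idea (mm. 59–62) plus its repetition (mm. 63–66); the basic idea is therefore bars 59–62.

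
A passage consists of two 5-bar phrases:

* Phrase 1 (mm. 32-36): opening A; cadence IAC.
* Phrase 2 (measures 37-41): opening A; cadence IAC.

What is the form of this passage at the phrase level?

repeated phrase

Both phrases have the same opening (A) and the same cadence (imperfect authentic cadence): the second is a restatement, not a consequent, so this is a repeated phrase rather than a period.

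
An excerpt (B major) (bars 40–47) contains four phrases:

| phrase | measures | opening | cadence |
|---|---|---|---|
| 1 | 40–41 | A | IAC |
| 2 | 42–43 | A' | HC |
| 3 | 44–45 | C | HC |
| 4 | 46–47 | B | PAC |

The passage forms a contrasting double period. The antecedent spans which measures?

measures 40–43

In a double period the four phrases pair into a large antecedent (phrases 1–2, ending half cadence) and a large consequent (phrases 3–4, ending perfect authentic cadence). The antecedent spans bars 40-43.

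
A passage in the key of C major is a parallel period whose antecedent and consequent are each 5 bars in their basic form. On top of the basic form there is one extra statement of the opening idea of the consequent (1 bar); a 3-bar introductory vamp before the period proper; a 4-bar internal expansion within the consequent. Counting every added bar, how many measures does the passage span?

18 measures

Basic parallel period: 5 + 5 = 10 bars.
10 (basic form) + 1 (extra statement) + 3 (introduction) + 4 (internal expansion) = 18.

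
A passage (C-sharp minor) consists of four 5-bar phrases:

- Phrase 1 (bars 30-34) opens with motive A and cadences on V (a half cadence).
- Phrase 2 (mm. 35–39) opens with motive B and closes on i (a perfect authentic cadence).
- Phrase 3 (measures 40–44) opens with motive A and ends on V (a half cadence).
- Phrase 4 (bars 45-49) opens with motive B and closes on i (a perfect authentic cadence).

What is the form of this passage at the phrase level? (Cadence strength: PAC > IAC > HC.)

repeated period

The cadence pattern HC–PAC–HC–PAC is weak–strong twice, and phrases 3–4 restate phrases 1–2: a period heard twice, not a double period (which would end weakly at phrase 2).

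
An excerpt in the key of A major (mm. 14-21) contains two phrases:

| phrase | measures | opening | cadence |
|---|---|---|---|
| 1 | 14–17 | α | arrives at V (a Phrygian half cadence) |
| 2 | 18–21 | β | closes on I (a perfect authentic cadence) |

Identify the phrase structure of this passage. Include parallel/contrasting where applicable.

Phrase 1 ends with a Phrygian half cadence (weaker) and phrase 2 with a perfect authentic cadence (stronger): antecedent + consequent = a period.
The two phrases open with different material (α / β), so the period is contrasting.

contrasting period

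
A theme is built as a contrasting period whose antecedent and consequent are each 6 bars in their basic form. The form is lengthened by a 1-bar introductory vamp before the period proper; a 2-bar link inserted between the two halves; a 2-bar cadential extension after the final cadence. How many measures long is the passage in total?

17 measures

Basic contrasting period: 6 + 6 = 12 bars.
12 (basic form) + 1 (introduction) + 2 (link) + 2 (cadential extension) = 17.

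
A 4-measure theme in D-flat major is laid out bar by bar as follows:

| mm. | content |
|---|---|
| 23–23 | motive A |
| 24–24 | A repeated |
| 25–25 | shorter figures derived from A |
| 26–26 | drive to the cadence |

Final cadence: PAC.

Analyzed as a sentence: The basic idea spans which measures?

The presentation of a sentence is the basic idea (bar 23) plus its repetition (m. 24); the basic idea is therefore m. 23.

measures 23–23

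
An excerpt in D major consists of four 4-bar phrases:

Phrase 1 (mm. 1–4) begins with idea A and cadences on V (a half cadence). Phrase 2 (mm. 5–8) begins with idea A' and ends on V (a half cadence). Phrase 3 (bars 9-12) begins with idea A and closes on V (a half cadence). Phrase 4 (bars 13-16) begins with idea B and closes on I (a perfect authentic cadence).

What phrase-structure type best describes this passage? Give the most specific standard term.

parallel double period

Four phrases in two halves: the first half (mm. 1–8) ends with a half cadence, the second (measures 9–16) with a perfect authentic cadence — a large antecedent–consequent pair, i.e. a double period.
Phrase 3 begins with the same material as phrase 1, making it parallel.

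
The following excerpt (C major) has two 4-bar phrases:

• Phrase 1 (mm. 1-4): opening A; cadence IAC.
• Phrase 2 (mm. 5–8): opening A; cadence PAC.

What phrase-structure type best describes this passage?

Phrase 1 ends with an imperfect authentic cadence (weaker) and phrase 2 with a perfect authentic cadence (stronger): antecedent + consequent = a period.
The two phrases open with the same material (A / A), so the period is parallel.

parallel period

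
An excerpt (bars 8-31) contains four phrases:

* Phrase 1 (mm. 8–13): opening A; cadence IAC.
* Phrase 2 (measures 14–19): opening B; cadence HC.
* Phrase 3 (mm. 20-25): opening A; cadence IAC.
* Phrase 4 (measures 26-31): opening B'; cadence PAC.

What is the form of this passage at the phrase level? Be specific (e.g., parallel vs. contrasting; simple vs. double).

Four phrases in two halves: the first half (mm. 8–19) ends with a half cadence, the second (mm. 20-31) with a perfect authentic cadence — a large antecedent–consequent pair, i.e. a double period.
Phrase 3 begins with the same material as phrase 1, making it parallel.

parallel double period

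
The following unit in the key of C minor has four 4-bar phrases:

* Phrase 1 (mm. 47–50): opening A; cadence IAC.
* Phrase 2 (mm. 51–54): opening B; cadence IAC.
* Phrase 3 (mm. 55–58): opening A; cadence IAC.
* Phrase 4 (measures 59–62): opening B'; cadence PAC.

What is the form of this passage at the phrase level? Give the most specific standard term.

Four phrases in two halves: the first half (measures 47-54) ends with an imperfect authentic cadence, the second (mm. 55-62) with a perfect authentic cadence — a large antecedent–consequent pair, i.e. a double period.
Phrase 3 begins with the same material as phrase 1, making it parallel.

parallel double period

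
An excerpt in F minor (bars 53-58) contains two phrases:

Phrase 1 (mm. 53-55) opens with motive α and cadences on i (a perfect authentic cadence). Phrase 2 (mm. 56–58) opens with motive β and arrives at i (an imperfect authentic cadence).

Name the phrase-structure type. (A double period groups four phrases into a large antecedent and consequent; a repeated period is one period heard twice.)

phrase group

The second phrase closes with an imperfect authentic cadence, which is not stronger than the first phrase's perfect authentic cadence; without a weak→strong cadential pair there is no antecedent–consequent relationship, so this is a phrase group rather than a period.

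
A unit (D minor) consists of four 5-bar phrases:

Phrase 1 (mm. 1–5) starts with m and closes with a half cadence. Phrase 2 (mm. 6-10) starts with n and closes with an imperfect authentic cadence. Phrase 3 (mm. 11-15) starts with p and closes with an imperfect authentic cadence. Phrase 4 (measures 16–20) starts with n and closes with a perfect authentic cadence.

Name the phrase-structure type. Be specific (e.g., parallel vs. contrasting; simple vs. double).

Four phrases in two halves: the first half (measures 1–10) ends with an imperfect authentic cadence, the second (mm. 11-20) with a perfect authentic cadence — a large antecedent–consequent pair, i.e. a double period.
Phrase 3 begins with different material from phrase 1, making it contrasting.

contrasting double period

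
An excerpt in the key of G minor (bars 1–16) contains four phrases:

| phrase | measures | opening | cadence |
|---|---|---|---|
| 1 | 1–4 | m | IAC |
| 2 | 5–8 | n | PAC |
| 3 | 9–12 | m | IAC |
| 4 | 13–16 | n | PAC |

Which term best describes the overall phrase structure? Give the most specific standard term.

repeated period

The cadence pattern IAC–PAC–IAC–PAC is weak–strong twice, and phrases 3–4 restate phrases 1–2: a period heard twice, not a double period (which would end weakly at phrase 2).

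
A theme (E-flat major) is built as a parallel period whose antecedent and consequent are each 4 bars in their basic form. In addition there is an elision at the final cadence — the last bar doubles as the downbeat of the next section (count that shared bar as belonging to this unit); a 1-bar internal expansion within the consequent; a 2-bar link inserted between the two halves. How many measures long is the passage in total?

11 measures

Basic parallel period: 4 + 4 = 8 bars.
8 (basic form) + 1 (internal expansion) + 2 (link) = 11.
The elision shares a bar with the next section but does not change this unit's count.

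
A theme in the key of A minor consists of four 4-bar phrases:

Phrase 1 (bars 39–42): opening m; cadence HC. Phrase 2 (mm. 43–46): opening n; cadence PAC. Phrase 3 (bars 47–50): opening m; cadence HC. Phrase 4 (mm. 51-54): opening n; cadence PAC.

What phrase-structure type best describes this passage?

The cadence pattern HC–PAC–HC–PAC is weak–strong twice, and phrases 3–4 restate phrases 1–2: a period heard twice, not a double period (which would end weakly at phrase 2).

repeated period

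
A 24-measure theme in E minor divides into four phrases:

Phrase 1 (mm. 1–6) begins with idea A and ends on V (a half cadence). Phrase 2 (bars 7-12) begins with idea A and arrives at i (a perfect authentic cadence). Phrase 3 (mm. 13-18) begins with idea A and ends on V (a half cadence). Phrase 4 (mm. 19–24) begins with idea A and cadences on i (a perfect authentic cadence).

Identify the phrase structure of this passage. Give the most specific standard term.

repeated period

The cadence pattern HC–PAC–HC–PAC is weak–strong twice, and phrases 3–4 restate phrases 1–2: a period heard twice, not a double period (which would end weakly at phrase 2).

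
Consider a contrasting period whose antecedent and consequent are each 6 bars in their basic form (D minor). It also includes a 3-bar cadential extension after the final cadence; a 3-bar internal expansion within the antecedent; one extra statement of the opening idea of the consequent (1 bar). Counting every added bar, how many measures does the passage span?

19 measures

Basic contrasting period: 6 + 6 = 12 bars.
12 (basic form) + 3 (cadential extension) + 3 (internal expansion) + 1 (extra statement) = 19.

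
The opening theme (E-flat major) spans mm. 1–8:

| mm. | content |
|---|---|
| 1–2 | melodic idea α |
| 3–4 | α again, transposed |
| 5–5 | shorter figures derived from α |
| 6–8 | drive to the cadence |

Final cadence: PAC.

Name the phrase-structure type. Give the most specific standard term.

Basic idea (bars 1-2) + its repetition (bars 3–4) form the presentation; fragmentation and cadence (bars 5–8) form the continuation — the 8-bar whole is a sentence.

sentence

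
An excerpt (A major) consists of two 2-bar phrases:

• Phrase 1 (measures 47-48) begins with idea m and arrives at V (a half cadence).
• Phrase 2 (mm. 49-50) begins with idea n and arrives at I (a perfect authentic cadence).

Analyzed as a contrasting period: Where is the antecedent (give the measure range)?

The antecedent is the phrase ending with the weaker cadence (half cadence, phrase 1) and the consequent the one ending more conclusively (perfect authentic cadence, phrase 2); the antecedent is measures 47-48.

measures 47–48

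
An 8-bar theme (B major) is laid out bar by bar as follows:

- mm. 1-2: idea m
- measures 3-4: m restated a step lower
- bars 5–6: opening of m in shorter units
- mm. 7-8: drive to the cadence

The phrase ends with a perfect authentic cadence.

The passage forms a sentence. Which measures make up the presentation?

measures 1–4

The presentation of a sentence is the basic idea (mm. 1-2) plus its repetition (bars 3-4); the presentation is therefore measures 1–4.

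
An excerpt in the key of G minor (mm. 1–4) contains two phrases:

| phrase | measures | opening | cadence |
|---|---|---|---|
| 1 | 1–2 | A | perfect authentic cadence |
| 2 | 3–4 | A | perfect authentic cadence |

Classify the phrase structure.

Both phrases have the same opening (A) and the same cadence (perfect authentic cadence): the second is a restatement, not a consequent, so this is a repeated phrase rather than a period.

repeated phrase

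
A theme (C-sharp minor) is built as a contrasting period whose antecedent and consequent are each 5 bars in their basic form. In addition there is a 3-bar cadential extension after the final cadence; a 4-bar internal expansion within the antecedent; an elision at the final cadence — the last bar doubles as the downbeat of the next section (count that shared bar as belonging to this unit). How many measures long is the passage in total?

17 measures

Basic contrasting period: 5 + 5 = 10 bars.
10 (basic form) + 3 (cadential extension) + 4 (internal expansion) = 17.
The elision shares a bar with the next section but does not change this unit's count.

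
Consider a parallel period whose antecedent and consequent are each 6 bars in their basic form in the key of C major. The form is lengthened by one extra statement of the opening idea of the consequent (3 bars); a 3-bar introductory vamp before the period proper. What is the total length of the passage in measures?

18 measures

Basic parallel period: 6 + 6 = 12 bars.
12 (basic form) + 3 (extra statement) + 3 (introduction) = 18.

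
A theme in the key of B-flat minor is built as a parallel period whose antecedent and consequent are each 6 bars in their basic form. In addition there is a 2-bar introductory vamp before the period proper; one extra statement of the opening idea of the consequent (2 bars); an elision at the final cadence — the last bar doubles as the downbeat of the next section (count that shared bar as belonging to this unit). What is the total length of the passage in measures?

Basic parallel period: 6 + 6 = 12 bars.
12 (basic form) + 2 (introduction) + 2 (extra statement) = 16.
The elision shares a bar with the next section but does not change this unit's count.

16 measures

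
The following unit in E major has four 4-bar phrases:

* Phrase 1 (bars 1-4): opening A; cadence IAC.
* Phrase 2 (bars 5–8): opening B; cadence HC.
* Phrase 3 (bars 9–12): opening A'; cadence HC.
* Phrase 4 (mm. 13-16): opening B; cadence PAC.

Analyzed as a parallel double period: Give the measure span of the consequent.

In a double period the four phrases pair into a large antecedent (phrases 1–2, ending half cadence) and a large consequent (phrases 3–4, ending perfect authentic cadence). The consequent spans mm. 9–16.

measures 9–16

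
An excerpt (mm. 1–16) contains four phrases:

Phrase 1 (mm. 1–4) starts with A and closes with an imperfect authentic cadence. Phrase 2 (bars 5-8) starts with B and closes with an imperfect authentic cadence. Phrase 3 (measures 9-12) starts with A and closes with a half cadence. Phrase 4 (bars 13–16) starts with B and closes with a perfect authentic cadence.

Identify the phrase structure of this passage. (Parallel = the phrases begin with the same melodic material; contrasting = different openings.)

Four phrases in two halves: the first half (mm. 1-8) ends with an imperfect authentic cadence, the second (bars 9–16) with a perfect authentic cadence — a large antecedent–consequent pair, i.e. a double period.
Phrase 3 begins with the same material as phrase 1, making it parallel.

parallel double period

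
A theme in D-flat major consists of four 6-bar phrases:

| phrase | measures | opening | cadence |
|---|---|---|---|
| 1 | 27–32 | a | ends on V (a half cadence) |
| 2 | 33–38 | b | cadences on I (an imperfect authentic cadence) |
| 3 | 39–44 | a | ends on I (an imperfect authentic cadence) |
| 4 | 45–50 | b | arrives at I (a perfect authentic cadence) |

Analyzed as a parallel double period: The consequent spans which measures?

In a double period the four phrases pair into a large antecedent (phrases 1–2, ending imperfect authentic cadence) and a large consequent (phrases 3–4, ending perfect authentic cadence). The consequent spans mm. 39–50.

measures 39–50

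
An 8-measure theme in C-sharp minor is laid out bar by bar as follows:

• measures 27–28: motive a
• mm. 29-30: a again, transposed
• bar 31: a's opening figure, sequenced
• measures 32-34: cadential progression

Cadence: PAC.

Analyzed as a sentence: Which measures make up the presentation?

The presentation of a sentence is the basic idea (measures 27–28) plus its repetition (bars 29–30); the presentation is therefore mm. 27–30.

measures 27–30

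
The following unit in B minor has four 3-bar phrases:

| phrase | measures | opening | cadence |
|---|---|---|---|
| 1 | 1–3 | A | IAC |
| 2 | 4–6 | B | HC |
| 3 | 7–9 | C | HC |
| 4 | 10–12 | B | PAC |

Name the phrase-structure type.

contrasting double period

Four phrases in two halves: the first half (bars 1–6) ends with a half cadence, the second (mm. 7-12) with a perfect authentic cadence — a large antecedent–consequent pair, i.e. a double period.
Phrase 3 begins with different material from phrase 1, making it contrasting.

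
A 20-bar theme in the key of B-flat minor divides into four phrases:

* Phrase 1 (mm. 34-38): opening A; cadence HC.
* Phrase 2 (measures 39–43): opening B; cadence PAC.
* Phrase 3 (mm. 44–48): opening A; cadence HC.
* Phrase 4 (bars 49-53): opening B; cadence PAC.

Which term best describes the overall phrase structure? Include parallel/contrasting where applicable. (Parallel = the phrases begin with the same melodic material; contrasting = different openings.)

The cadence pattern HC–PAC–HC–PAC is weak–strong twice, and phrases 3–4 restate phrases 1–2: a period heard twice, not a double period (which would end weakly at phrase 2).

repeated period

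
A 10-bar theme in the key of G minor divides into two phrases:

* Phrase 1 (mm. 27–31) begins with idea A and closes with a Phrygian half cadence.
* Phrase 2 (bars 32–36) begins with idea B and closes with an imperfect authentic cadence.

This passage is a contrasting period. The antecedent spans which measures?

measures 27–31

The antecedent is the phrase ending with the weaker cadence (Phrygian half cadence, phrase 1) and the consequent the one ending more conclusively (imperfect authentic cadence, phrase 2); the antecedent is mm. 27–31.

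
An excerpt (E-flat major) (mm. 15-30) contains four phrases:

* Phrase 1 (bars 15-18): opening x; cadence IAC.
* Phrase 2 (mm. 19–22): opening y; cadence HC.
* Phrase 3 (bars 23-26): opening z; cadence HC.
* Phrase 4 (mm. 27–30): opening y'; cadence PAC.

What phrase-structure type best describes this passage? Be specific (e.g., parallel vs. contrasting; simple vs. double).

Four phrases in two halves: the first half (mm. 15-22) ends with a half cadence, the second (bars 23–30) with a perfect authentic cadence — a large antecedent–consequent pair, i.e. a double period.
Phrase 3 begins with different material from phrase 1, making it contrasting.

contrasting double period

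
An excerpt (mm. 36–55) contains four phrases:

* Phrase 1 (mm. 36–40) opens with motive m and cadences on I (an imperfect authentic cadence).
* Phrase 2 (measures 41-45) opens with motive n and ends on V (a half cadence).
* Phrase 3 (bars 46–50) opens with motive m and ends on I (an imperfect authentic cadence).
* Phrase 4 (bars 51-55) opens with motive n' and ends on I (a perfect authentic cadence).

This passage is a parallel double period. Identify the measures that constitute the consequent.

measures 46–55

In a double period the four phrases pair into a large antecedent (phrases 1–2, ending half cadence) and a large consequent (phrases 3–4, ending perfect authentic cadence). The consequent spans bars 46–55.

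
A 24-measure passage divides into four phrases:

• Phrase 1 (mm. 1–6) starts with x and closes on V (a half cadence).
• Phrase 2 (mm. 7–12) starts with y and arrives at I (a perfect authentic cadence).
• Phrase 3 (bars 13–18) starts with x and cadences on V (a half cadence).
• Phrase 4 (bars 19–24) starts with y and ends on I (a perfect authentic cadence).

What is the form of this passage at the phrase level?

repeated period

The cadence pattern HC–PAC–HC–PAC is weak–strong twice, and phrases 3–4 restate phrases 1–2: a period heard twice, not a double period (which would end weakly at phrase 2).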